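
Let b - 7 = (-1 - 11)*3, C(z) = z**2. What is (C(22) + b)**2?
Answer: 207025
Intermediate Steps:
b = -29 (b = 7 + (-1 - 11)*3 = 7 - 12*3 = 7 - 36 = -29)
(C(22) + b)**2 = (22**2 - 29)**2 = (484 - 29)**2 = 455**2 = 207025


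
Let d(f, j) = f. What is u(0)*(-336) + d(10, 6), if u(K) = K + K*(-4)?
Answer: 10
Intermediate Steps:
u(K) = -3*K (u(K) = K - 4*K = -3*K)
u(0)*(-336) + d(10, 6) = -3*0*(-336) + 10 = 0*(-336) + 10 = 0 + 10 = 10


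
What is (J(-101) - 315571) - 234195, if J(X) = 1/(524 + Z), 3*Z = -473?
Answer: -604192831/1099 ≈ -5.4977e+5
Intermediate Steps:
Z = -473/3 (Z = (⅓)*(-473) = -473/3 ≈ -157.67)
J(X) = 3/1099 (J(X) = 1/(524 - 473/3) = 1/(1099/3) = 3/1099)
(J(-101) - 315571) - 234195 = (3/1099 - 315571) - 234195 = -346812526/1099 - 234195 = -604192831/1099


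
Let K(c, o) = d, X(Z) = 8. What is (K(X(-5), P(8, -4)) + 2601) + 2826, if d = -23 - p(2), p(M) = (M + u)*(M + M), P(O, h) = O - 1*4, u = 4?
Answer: 5380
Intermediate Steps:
P(O, h) = -4 + O (P(O, h) = O - 4 = -4 + O)
p(M) = 2*M*(4 + M) (p(M) = (M + 4)*(M + M) = (4 + M)*(2*M) = 2*M*(4 + M))
d = -47 (d = -23 - 2*2*(4 + 2) = -23 - 2*2*6 = -23 - 1*24 = -23 - 24 = -47)
K(c, o) = -47
(K(X(-5), P(8, -4)) + 2601) + 2826 = (-47 + 2601) + 2826 = 2554 + 2826 = 5380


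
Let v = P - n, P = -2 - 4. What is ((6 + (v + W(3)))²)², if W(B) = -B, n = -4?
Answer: 1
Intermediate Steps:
P = -6
v = -2 (v = -6 - 1*(-4) = -6 + 4 = -2)
((6 + (v + W(3)))²)² = ((6 + (-2 - 1*3))²)² = ((6 + (-2 - 3))²)² = ((6 - 5)²)² = (1²)² = 1² = 1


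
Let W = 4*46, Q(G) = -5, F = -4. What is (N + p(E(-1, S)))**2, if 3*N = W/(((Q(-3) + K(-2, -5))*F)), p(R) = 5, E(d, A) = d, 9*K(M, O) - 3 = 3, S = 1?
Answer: 12321/169 ≈ 72.905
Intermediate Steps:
K(M, O) = 2/3 (K(M, O) = 1/3 + (1/9)*3 = 1/3 + 1/3 = 2/3)
W = 184
N = 46/13 (N = (184/(((-5 + 2/3)*(-4))))/3 = (184/((-13/3*(-4))))/3 = (184/(52/3))/3 = (184*(3/52))/3 = (1/3)*(138/13) = 46/13 ≈ 3.5385)
(N + p(E(-1, S)))**2 = (46/13 + 5)**2 = (111/13)**2 = 12321/169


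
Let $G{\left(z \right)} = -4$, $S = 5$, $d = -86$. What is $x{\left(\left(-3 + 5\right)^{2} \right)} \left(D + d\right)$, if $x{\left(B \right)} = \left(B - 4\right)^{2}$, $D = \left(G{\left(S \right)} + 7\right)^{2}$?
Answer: $0$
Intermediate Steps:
$D = 9$ ($D = \left(-4 + 7\right)^{2} = 3^{2} = 9$)
$x{\left(B \right)} = \left(-4 + B\right)^{2}$
$x{\left(\left(-3 + 5\right)^{2} \right)} \left(D + d\right) = \left(-4 + \left(-3 + 5\right)^{2}\right)^{2} \left(9 - 86\right) = \left(-4 + 2^{2}\right)^{2} \left(-77\right) = \left(-4 + 4\right)^{2} \left(-77\right) = 0^{2} \left(-77\right) = 0 \left(-77\right) = 0$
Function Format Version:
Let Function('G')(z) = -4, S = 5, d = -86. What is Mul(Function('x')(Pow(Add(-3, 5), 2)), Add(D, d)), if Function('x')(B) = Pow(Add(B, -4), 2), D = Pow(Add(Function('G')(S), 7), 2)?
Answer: 0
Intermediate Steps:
D = 9 (D = Pow(Add(-4, 7), 2) = Pow(3, 2) = 9)
Function('x')(B) = Pow(Add(-4, B), 2)
Mul(Function('x')(Pow(Add(-3, 5), 2)), Add(D, d)) = Mul(Pow(Add(-4, Pow(Add(-3, 5), 2)), 2), Add(9, -86)) = Mul(Pow(Add(-4, Pow(2, 2)), 2), -77) = Mul(Pow(Add(-4, 4), 2), -77) = Mul(Pow(0, 2), -77) = Mul(0, -77) = 0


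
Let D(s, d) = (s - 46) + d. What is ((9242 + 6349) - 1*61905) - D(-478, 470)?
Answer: -46260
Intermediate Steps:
D(s, d) = -46 + d + s (D(s, d) = (-46 + s) + d = -46 + d + s)
((9242 + 6349) - 1*61905) - D(-478, 470) = ((9242 + 6349) - 1*61905) - (-46 + 470 - 478) = (15591 - 61905) - 1*(-54) = -46314 + 54 = -46260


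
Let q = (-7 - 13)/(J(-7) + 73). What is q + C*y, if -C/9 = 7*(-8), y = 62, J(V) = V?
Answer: 1031174/33 ≈ 31248.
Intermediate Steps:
C = 504 (C = -63*(-8) = -9*(-56) = 504)
q = -10/33 (q = (-7 - 13)/(-7 + 73) = -20/66 = -20*1/66 = -10/33 ≈ -0.30303)
q + C*y = -10/33 + 504*62 = -10/33 + 31248 = 1031174/33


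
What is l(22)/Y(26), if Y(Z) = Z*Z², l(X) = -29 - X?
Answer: -51/17576 ≈ -0.0029017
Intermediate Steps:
Y(Z) = Z³
l(22)/Y(26) = (-29 - 1*22)/(26³) = (-29 - 22)/17576 = -51*1/17576 = -51/17576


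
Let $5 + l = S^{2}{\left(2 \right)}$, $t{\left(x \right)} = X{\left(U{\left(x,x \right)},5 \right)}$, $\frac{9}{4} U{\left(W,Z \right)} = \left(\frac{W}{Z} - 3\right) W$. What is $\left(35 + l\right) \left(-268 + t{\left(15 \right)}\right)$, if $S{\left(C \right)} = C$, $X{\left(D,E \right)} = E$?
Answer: $-8942$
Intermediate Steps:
$U{\left(W,Z \right)} = \frac{4 W \left(-3 + \frac{W}{Z}\right)}{9}$ ($U{\left(W,Z \right)} = \frac{4 \left(\frac{W}{Z} - 3\right) W}{9} = \frac{4 \left(-3 + \frac{W}{Z}\right) W}{9} = \frac{4 W \left(-3 + \frac{W}{Z}\right)}{9}$)
$t{\left(x \right)} = 5$
$l = -1$ ($l = -5 + 2^{2} = -5 + 4 = -1$)
$\left(35 + l\right) \left(-268 + t{\left(15 \right)}\right) = \left(35 - 1\right) \left(-268 + 5\right) = 34 \left(-263\right) = -8942$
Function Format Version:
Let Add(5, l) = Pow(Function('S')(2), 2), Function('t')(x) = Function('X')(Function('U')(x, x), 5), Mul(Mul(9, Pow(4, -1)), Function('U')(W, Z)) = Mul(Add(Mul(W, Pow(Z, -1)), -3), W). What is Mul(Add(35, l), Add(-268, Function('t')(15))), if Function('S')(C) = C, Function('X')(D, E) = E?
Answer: -8942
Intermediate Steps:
Function('U')(W, Z) = Mul(Rational(4, 9), W, Add(-3, Mul(W, Pow(Z, -1)))) (Function('U')(W, Z) = Mul(Rational(4, 9), Mul(Add(Mul(W, Pow(Z, -1)), -3), W)) = Mul(Rational(4, 9), Mul(Add(-3, Mul(W, Pow(Z, -1))), W)) = Mul(Rational(4, 9), Mul(W, Add(-3, Mul(W, Pow(Z, -1))))) = Mul(Rational(4, 9), W, Add(-3, Mul(W, Pow(Z, -1)))))
Function('t')(x) = 5
l = -1 (l = Add(-5, Pow(2, 2)) = Add(-5, 4) = -1)
Mul(Add(35, l), Add(-268, Function('t')(15))) = Mul(Add(35, -1), Add(-268, 5)) = Mul(34, -263) = -8942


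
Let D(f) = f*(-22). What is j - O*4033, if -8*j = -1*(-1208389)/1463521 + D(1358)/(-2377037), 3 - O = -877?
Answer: -98772442708179629429/27830748538216 ≈ -3.5490e+6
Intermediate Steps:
O = 880 (O = 3 - 1*(-877) = 3 + 877 = 880)
D(f) = -22*f
j = -2916109516789/27830748538216 (j = -(-1*(-1208389)/1463521 - 22*1358/(-2377037))/8 = -(1208389*(1/1463521) - 29876*(-1/2377037))/8 = -(1208389/1463521 + 29876/2377037)/8 = -⅛*2916109516789/3478843567277 = -2916109516789/27830748538216 ≈ -0.10478)
j - O*4033 = -2916109516789/27830748538216 - 880*4033 = -2916109516789/27830748538216 - 1*3549040 = -2916109516789/27830748538216 - 3549040 = -98772442708179629429/27830748538216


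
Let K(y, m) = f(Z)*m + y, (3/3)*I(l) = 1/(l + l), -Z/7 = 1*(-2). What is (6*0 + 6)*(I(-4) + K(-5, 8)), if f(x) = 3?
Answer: 453/4 ≈ 113.25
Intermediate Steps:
Z = 14 (Z = -7*(-2) = 14)
I(l) = 1/(2*l) (I(l) = 1/(l + l) = 1/(2*l))
K(y, m) = y + 3*m (K(y, m) = 3*m + y = y + 3*m)
(6*0 + 6)*(I(-4) + K(-5, 8)) = (6*0 + 6)*((1/2)/(-4) + (-5 + 3*8)) = (0 + 6)*((1/2)*(-1/4) + (-5 + 24)) = 6*(-1/8 + 19) = 6*(151/8) = 453/4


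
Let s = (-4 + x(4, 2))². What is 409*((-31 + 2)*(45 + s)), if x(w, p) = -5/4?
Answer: -13770621/16 ≈ -8.6066e+5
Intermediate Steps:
x(w, p) = -5/4 (x(w, p) = -5*¼ = -5/4)
s = 441/16 (s = (-4 - 5/4)² = (-21/4)² = 441/16 ≈ 27.563)
409*((-31 + 2)*(45 + s)) = 409*((-31 + 2)*(45 + 441/16)) = 409*(-29*1161/16) = 409*(-33669/16) = -13770621/16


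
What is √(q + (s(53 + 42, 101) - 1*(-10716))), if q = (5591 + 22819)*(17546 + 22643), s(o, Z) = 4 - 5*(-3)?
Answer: 185*√33361 ≈ 33790.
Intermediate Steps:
s(o, Z) = 19 (s(o, Z) = 4 + 15 = 19)
q = 1141769490 (q = 28410*40189 = 1141769490)
√(q + (s(53 + 42, 101) - 1*(-10716))) = √(1141769490 + (19 - 1*(-10716))) = √(1141769490 + (19 + 10716)) = √(1141769490 + 10735) = √1141780225 = 185*√33361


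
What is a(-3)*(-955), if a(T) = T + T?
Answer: 5730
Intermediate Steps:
a(T) = 2*T
a(-3)*(-955) = (2*(-3))*(-955) = -6*(-955) = 5730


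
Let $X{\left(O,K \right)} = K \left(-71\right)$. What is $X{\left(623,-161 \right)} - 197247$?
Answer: $-185816$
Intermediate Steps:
$X{\left(O,K \right)} = - 71 K$
$X{\left(623,-161 \right)} - 197247 = \left(-71\right) \left(-161\right) - 197247 = 11431 - 197247 = -185816$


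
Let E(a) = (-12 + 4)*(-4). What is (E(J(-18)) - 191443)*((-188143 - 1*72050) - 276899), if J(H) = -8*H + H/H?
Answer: 102805316812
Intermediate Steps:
J(H) = 1 - 8*H (J(H) = -8*H + 1 = 1 - 8*H)
E(a) = 32 (E(a) = -8*(-4) = 32)
(E(J(-18)) - 191443)*((-188143 - 1*72050) - 276899) = (32 - 191443)*((-188143 - 1*72050) - 276899) = -191411*((-188143 - 72050) - 276899) = -191411*(-260193 - 276899) = -191411*(-537092) = 102805316812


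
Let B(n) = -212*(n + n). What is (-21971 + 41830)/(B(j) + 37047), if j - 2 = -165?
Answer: 19859/106159 ≈ 0.18707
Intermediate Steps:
j = -163 (j = 2 - 165 = -163)
B(n) = -424*n
(-21971 + 41830)/(B(j) + 37047) = (-21971 + 41830)/(-424*(-163) + 37047) = 19859/(69112 + 37047) = 19859/106159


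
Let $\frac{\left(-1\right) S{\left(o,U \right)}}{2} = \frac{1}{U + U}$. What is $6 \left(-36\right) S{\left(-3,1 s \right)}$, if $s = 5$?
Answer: $\frac{216}{5} \approx 43.2$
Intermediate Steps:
$S{\left(o,U \right)} = - \frac{1}{U}$ ($S{\left(o,U \right)} = - \frac{2}{U + U} = - \frac{2}{2 U} = - 2 \frac{1}{2 U} = - \frac{1}{U}$)
$6 \left(-36\right) S{\left(-3,1 s \right)} = 6 \left(-36\right) \left(- \frac{1}{1 \cdot 5}\right) = - 216 \left(- \frac{1}{5}\right) = - 216 \left(\left(-1\right) \frac{1}{5}\right) = \left(-216\right) \left(- \frac{1}{5}\right) = \frac{216}{5}$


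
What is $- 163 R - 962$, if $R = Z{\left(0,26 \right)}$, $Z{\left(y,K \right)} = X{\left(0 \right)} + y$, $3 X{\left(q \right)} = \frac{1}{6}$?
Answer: $- \frac{17479}{18} \approx -971.06$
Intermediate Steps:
$X{\left(q \right)} = \frac{1}{18}$ ($X{\left(q \right)} = \frac{1}{3 \cdot 6} = \frac{1}{3} \cdot \frac{1}{6} = \frac{1}{18}$)
$Z{\left(y,K \right)} = \frac{1}{18} + y$
$R = \frac{1}{18}$ ($R = \frac{1}{18} + 0 = \frac{1}{18} \approx 0.055556$)
$- 163 R - 962 = \left(-163\right) \frac{1}{18} - 962 = - \frac{163}{18} - 962 = - \frac{17479}{18}$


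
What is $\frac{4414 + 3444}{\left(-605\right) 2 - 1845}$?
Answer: $- \frac{7858}{3055} \approx -2.5722$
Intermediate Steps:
$\frac{4414 + 3444}{\left(-605\right) 2 - 1845} = \frac{7858}{-1210 - 1845} = \frac{7858}{-3055} = 7858 \left(- \frac{1}{3055}\right) = - \frac{7858}{3055}$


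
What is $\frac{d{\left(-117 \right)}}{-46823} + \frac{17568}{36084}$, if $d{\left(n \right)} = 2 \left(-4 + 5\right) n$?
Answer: $\frac{69252510}{140796761} \approx 0.49186$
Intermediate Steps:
$d{\left(n \right)} = 2 n$ ($d{\left(n \right)} = 2 \cdot 1 n = 2 n$)
$\frac{d{\left(-117 \right)}}{-46823} + \frac{17568}{36084} = \frac{2 \left(-117\right)}{-46823} + \frac{17568}{36084} = \left(-234\right) \left(- \frac{1}{46823}\right) + 17568 \cdot \frac{1}{36084} = \frac{234}{46823} + \frac{1464}{3007} = \frac{69252510}{140796761}$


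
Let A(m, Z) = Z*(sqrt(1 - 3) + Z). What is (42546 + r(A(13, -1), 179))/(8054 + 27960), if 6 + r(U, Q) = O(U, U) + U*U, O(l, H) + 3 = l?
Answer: 3867/3274 - 3*I*sqrt(2)/36014 ≈ 1.1811 - 0.00011781*I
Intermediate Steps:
O(l, H) = -3 + l
A(m, Z) = Z*(Z + I*sqrt(2)) (A(m, Z) = Z*(sqrt(-2) + Z) = Z*(I*sqrt(2) + Z) = Z*(Z + I*sqrt(2)))
r(U, Q) = -9 + U + U**2 (r(U, Q) = -6 + ((-3 + U) + U*U) = -6 + ((-3 + U) + U**2) = -6 + (-3 + U + U**2) = -9 + U + U**2)
(42546 + r(A(13, -1), 179))/(8054 + 27960) = (42546 + (-9 - (-1 + I*sqrt(2)) + (-(-1 + I*sqrt(2)))**2))/(8054 + 27960) = (42546 + (-9 + (1 - I*sqrt(2)) + (1 - I*sqrt(2))**2))/36014 = (42546 + (-8 + (1 - I*sqrt(2))**2 - I*sqrt(2)))*(1/36014) = (42538 + (1 - I*sqrt(2))**2 - I*sqrt(2))*(1/36014) = 21269/18007 + (1 - I*sqrt(2))**2/36014 - I*sqrt(2)/36014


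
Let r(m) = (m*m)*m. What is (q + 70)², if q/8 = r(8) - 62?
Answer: 13468900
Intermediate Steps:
r(m) = m³ (r(m) = m²*m = m³)
q = 3600 (q = 8*(8³ - 62) = 8*(512 - 62) = 8*450 = 3600)
(q + 70)² = (3600 + 70)² = 3670² = 13468900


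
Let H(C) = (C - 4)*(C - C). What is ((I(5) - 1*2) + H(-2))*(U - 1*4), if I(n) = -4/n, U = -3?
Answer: 98/5 ≈ 19.600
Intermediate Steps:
H(C) = 0 (H(C) = (-4 + C)*0 = 0)
((I(5) - 1*2) + H(-2))*(U - 1*4) = ((-4/5 - 1*2) + 0)*(-3 - 1*4) = ((-4*⅕ - 2) + 0)*(-3 - 4) = ((-⅘ - 2) + 0)*(-7) = (-14/5 + 0)*(-7) = -14/5*(-7) = 98/5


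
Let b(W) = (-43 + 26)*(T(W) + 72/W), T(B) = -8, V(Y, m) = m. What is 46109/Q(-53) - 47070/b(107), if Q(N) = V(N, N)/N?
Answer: 304752131/6664 ≈ 45731.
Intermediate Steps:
Q(N) = 1 (Q(N) = N/N = 1)
b(W) = 136 - 1224/W (b(W) = (-43 + 26)*(-8 + 72/W) = -17*(-8 + 72/W) = 136 - 1224/W)
46109/Q(-53) - 47070/b(107) = 46109/1 - 47070/(136 - 1224/107) = 46109*1 - 47070/(136 - 1224*1/107) = 46109 - 47070/(136 - 1224/107) = 46109 - 47070/13328/107 = 46109 - 47070*107/13328 = 46109 - 2518245/6664 = 304752131/6664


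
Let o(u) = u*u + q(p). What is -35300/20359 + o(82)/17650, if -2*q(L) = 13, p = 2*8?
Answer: -194513367/143734540 ≈ -1.3533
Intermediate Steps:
p = 16
q(L) = -13/2 (q(L) = -½*13 = -13/2)
o(u) = -13/2 + u² (o(u) = u*u - 13/2 = u² - 13/2 = -13/2 + u²)
-35300/20359 + o(82)/17650 = -35300/20359 + (-13/2 + 82²)/17650 = -35300*1/20359 + (-13/2 + 6724)*(1/17650) = -35300/20359 + (13435/2)*(1/17650) = -35300/20359 + 2687/7060 = -194513367/143734540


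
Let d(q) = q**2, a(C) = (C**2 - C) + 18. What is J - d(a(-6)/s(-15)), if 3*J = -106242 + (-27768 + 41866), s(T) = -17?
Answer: -26640416/867 ≈ -30727.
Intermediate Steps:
a(C) = 18 + C**2 - C
J = -92144/3 (J = (-106242 + (-27768 + 41866))/3 = (-106242 + 14098)/3 = (1/3)*(-92144) = -92144/3 ≈ -30715.)
J - d(a(-6)/s(-15)) = -92144/3 - ((18 + (-6)**2 - 1*(-6))/(-17))**2 = -92144/3 - ((18 + 36 + 6)*(-1/17))**2 = -92144/3 - (60*(-1/17))**2 = -92144/3 - (-60/17)**2 = -92144/3 - 1*3600/289 = -92144/3 - 3600/289 = -26640416/867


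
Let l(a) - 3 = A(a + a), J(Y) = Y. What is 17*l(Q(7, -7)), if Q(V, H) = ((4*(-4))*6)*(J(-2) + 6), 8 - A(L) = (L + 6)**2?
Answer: -9870761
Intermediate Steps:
A(L) = 8 - (6 + L)**2 (A(L) = 8 - (L + 6)**2 = 8 - (6 + L)**2)
Q(V, H) = -384 (Q(V, H) = ((4*(-4))*6)*(-2 + 6) = -16*6*4 = -96*4 = -384)
l(a) = 11 - (6 + 2*a)**2 (l(a) = 3 + (8 - (6 + (a + a))**2) = 3 + (8 - (6 + 2*a)**2) = 11 - (6 + 2*a)**2)
17*l(Q(7, -7)) = 17*(11 - 4*(3 - 384)**2) = 17*(11 - 4*(-381)**2) = 17*(11 - 4*145161) = 17*(11 - 580644) = 17*(-580633) = -9870761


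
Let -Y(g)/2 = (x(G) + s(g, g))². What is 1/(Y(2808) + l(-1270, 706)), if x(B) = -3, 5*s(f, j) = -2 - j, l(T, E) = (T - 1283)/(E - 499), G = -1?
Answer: -3/1915387 ≈ -1.5663e-6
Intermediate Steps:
l(T, E) = (-1283 + T)/(-499 + E)
s(f, j) = -⅖ - j/5 (s(f, j) = (-2 - j)/5 = -⅖ - j/5)
Y(g) = -2*(-17/5 - g/5)² (Y(g) = -2*(-3 + (-⅖ - g/5))² = -2*(-17/5 - g/5)²)
1/(Y(2808) + l(-1270, 706)) = 1/(-2*(17 + 2808)²/25 + (-1283 - 1270)/(-499 + 706)) = 1/(-2/25*2825² - 2553/207) = 1/(-2/25*7980625 + (1/207)*(-2553)) = 1/(-638450 - 37/3) = 1/(-1915387/3) = -3/1915387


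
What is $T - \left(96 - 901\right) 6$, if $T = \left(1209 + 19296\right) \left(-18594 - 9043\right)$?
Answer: $-566691855$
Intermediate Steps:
$T = -566696685$ ($T = 20505 \left(-27637\right) = -566696685$)
$T - \left(96 - 901\right) 6 = -566696685 - \left(96 - 901\right) 6 = -566696685 - \left(-805\right) 6 = -566696685 - -4830 = -566696685 + 4830 = -566691855$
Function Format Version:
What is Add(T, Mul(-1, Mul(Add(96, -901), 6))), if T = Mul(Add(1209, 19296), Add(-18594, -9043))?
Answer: -566691855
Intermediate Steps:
T = -566696685 (T = Mul(20505, -27637) = -566696685)
Add(T, Mul(-1, Mul(Add(96, -901), 6))) = Add(-566696685, Mul(-1, Mul(Add(96, -901), 6))) = Add(-566696685, Mul(-1, Mul(-805, 6))) = Add(-566696685, Mul(-1, -4830)) = Add(-566696685, 4830) = -566691855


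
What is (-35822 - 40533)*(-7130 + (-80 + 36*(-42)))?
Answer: 665968310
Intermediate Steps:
(-35822 - 40533)*(-7130 + (-80 + 36*(-42))) = -76355*(-7130 + (-80 - 1512)) = -76355*(-7130 - 1592) = -76355*(-8722) = 665968310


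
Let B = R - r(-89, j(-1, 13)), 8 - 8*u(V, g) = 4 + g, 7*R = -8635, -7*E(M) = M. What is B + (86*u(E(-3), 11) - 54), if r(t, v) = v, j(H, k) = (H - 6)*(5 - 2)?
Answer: -37571/28 ≈ -1341.8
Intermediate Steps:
j(H, k) = -18 + 3*H (j(H, k) = (-6 + H)*3 = -18 + 3*H)
E(M) = -M/7
R = -8635/7 (R = (1/7)*(-8635) = -8635/7 ≈ -1233.6)
u(V, g) = 1/2 - g/8 (u(V, g) = 1 - (4 + g)/8 = 1 + (-1/2 - g/8) = 1/2 - g/8)
B = -8488/7 (B = -8635/7 - (-18 + 3*(-1)) = -8635/7 - (-18 - 3) = -8635/7 - 1*(-21) = -8635/7 + 21 = -8488/7 ≈ -1212.6)
B + (86*u(E(-3), 11) - 54) = -8488/7 + (86*(1/2 - 1/8*11) - 54) = -8488/7 + (86*(1/2 - 11/8) - 54) = -8488/7 + (86*(-7/8) - 54) = -8488/7 + (-301/4 - 54) = -8488/7 - 517/4 = -37571/28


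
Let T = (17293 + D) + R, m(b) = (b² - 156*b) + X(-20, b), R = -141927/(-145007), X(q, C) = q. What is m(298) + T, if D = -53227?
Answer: 922676461/145007 ≈ 6363.0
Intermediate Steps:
R = 141927/145007 (R = -141927*(-1/145007) = 141927/145007 ≈ 0.97876)
m(b) = -20 + b² - 156*b (m(b) = (b² - 156*b) - 20 = -20 + b² - 156*b)
T = -5210539611/145007 (T = (17293 - 53227) + 141927/145007 = -35934 + 141927/145007 = -5210539611/145007 ≈ -35933.)
m(298) + T = (-20 + 298² - 156*298) - 5210539611/145007 = (-20 + 88804 - 46488) - 5210539611/145007 = 42296 - 5210539611/145007 = 922676461/145007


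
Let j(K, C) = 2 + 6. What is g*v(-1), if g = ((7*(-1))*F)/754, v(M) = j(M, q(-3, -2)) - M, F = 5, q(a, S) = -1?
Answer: -315/754 ≈ -0.41777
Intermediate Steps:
j(K, C) = 8
v(M) = 8 - M
g = -35/754 (g = ((7*(-1))*5)/754 = -7*5*(1/754) = -35*1/754 = -35/754 ≈ -0.046419)
g*v(-1) = -35*(8 - 1*(-1))/754 = -35*(8 + 1)/754 = -35/754*9 = -315/754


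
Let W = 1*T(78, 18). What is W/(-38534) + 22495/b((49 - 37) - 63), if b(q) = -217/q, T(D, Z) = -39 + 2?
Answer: 44207946859/8361878 ≈ 5286.8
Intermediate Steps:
T(D, Z) = -37
W = -37 (W = 1*(-37) = -37)
W/(-38534) + 22495/b((49 - 37) - 63) = -37/(-38534) + 22495/((-217/((49 - 37) - 63))) = -37*(-1/38534) + 22495/((-217/(12 - 63))) = 37/38534 + 22495/((-217/(-51))) = 37/38534 + 22495/((-217*(-1/51))) = 37/38534 + 22495/(217/51) = 37/38534 + 22495*(51/217) = 37/38534 + 1147245/217 = 44207946859/8361878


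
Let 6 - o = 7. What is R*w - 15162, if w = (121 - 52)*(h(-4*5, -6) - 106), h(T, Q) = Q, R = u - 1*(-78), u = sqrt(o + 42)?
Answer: -617946 - 7728*sqrt(41) ≈ -6.6743e+5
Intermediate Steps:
o = -1 (o = 6 - 1*7 = 6 - 7 = -1)
u = sqrt(41) (u = sqrt(-1 + 42) = sqrt(41) ≈ 6.4031)
R = 78 + sqrt(41) (R = sqrt(41) - 1*(-78) = sqrt(41) + 78 = 78 + sqrt(41) ≈ 84.403)
w = -7728 (w = (121 - 52)*(-6 - 106) = 69*(-112) = -7728)
R*w - 15162 = (78 + sqrt(41))*(-7728) - 15162 = (-602784 - 7728*sqrt(41)) - 15162 = -617946 - 7728*sqrt(41)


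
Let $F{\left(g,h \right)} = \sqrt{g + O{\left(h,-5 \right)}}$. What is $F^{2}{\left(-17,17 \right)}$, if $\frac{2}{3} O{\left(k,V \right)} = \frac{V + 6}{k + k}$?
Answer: $- \frac{1153}{68} \approx -16.956$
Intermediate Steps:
$O{\left(k,V \right)} = \frac{3 \left(6 + V\right)}{4 k}$ ($O{\left(k,V \right)} = \frac{3 \frac{V + 6}{k + k}}{2} = \frac{3 \frac{6 + V}{2 k}}{2} = \frac{3 \left(6 + V\right)}{4 k}$)
$F{\left(g,h \right)} = \sqrt{g + \frac{3}{4 h}}$ ($F{\left(g,h \right)} = \sqrt{g + \frac{3 \left(6 - 5\right)}{4 h}} = \sqrt{g + \frac{3}{4} \frac{1}{h} 1} = \sqrt{g + \frac{3}{4 h}}$)
$F^{2}{\left(-17,17 \right)} = \left(\frac{\sqrt{\frac{3}{17} + 4 \left(-17\right)}}{2}\right)^{2} = \left(\frac{\sqrt{3 \cdot \frac{1}{17} - 68}}{2}\right)^{2} = \left(\frac{\sqrt{\frac{3}{17} - 68}}{2}\right)^{2} = \left(\frac{\sqrt{- \frac{1153}{17}}}{2}\right)^{2} = \left(\frac{\frac{1}{17} i \sqrt{19601}}{2}\right)^{2} = \left(\frac{i \sqrt{19601}}{34}\right)^{2} = - \frac{1153}{68}$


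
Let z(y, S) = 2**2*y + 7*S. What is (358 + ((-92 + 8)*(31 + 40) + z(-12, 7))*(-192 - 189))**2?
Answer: 5163170052121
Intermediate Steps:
z(y, S) = 4*y + 7*S
(358 + ((-92 + 8)*(31 + 40) + z(-12, 7))*(-192 - 189))**2 = (358 + ((-92 + 8)*(31 + 40) + (4*(-12) + 7*7))*(-192 - 189))**2 = (358 + (-84*71 + (-48 + 49))*(-381))**2 = (358 + (-5964 + 1)*(-381))**2 = (358 - 5963*(-381))**2 = (358 + 2271903)**2 = 2272261**2 = 5163170052121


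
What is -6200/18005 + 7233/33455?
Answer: -15438167/120471455 ≈ -0.12815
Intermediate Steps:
-6200/18005 + 7233/33455 = -6200*1/18005 + 7233*(1/33455) = -1240/3601 + 7233/33455 = -15438167/120471455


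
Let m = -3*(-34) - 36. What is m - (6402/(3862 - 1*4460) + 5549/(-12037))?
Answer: 277727746/3599063 ≈ 77.167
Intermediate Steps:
m = 66 (m = 102 - 36 = 66)
m - (6402/(3862 - 1*4460) + 5549/(-12037)) = 66 - (6402/(3862 - 1*4460) + 5549/(-12037)) = 66 - (6402/(3862 - 4460) + 5549*(-1/12037)) = 66 - (6402/(-598) - 5549/12037) = 66 - (6402*(-1/598) - 5549/12037) = 66 - (-3201/299 - 5549/12037) = 66 - 1*(-40189588/3599063) = 66 + 40189588/3599063 = 277727746/3599063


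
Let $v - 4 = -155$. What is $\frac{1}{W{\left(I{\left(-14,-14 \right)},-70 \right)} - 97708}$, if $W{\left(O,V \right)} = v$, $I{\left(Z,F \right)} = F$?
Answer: $- \frac{1}{97859} \approx -1.0219 \cdot 10^{-5}$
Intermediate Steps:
$v = -151$ ($v = 4 - 155 = -151$)
$W{\left(O,V \right)} = -151$
$\frac{1}{W{\left(I{\left(-14,-14 \right)},-70 \right)} - 97708} = \frac{1}{-151 - 97708} = \frac{1}{-97859} = - \frac{1}{97859}$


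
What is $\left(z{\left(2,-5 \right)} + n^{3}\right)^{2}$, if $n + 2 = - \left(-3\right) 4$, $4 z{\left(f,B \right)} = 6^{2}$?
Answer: $1018081$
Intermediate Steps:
$z{\left(f,B \right)} = 9$ ($z{\left(f,B \right)} = \frac{6^{2}}{4} = \frac{1}{4} \cdot 36 = 9$)
$n = 10$ ($n = -2 - \left(-3\right) 4 = -2 - -12 = -2 + 12 = 10$)
$\left(z{\left(2,-5 \right)} + n^{3}\right)^{2} = \left(9 + 10^{3}\right)^{2} = \left(9 + 1000\right)^{2} = 1009^{2} = 1018081$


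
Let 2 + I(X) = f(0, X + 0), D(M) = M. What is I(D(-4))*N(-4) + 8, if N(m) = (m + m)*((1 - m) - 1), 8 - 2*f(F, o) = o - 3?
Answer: -168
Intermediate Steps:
f(F, o) = 11/2 - o/2 (f(F, o) = 4 - (o - 3)/2 = 4 - (-3 + o)/2 = 4 + (3/2 - o/2) = 11/2 - o/2)
I(X) = 7/2 - X/2 (I(X) = -2 + (11/2 - (X + 0)/2) = -2 + (11/2 - X/2) = 7/2 - X/2)
N(m) = -2*m² (N(m) = (2*m)*(-m) = -2*m²)
I(D(-4))*N(-4) + 8 = (7/2 - ½*(-4))*(-2*(-4)²) + 8 = (7/2 + 2)*(-2*16) + 8 = (11/2)*(-32) + 8 = -176 + 8 = -168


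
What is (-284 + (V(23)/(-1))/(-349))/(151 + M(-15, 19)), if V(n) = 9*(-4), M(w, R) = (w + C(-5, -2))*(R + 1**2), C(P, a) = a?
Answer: 99152/65961 ≈ 1.5032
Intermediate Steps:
M(w, R) = (1 + R)*(-2 + w) (M(w, R) = (w - 2)*(R + 1**2) = (-2 + w)*(R + 1) = (-2 + w)*(1 + R) = (1 + R)*(-2 + w))
V(n) = -36
(-284 + (V(23)/(-1))/(-349))/(151 + M(-15, 19)) = (-284 - 36/(-1)/(-349))/(151 + (-2 - 15 - 2*19 + 19*(-15))) = (-284 - 36*(-1)*(-1/349))/(151 + (-2 - 15 - 38 - 285)) = (-284 + 36*(-1/349))/(151 - 340) = (-284 - 36/349)/(-189) = -99152/349*(-1/189) = 99152/65961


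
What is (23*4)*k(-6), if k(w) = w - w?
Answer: 0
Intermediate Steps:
k(w) = 0
(23*4)*k(-6) = (23*4)*0 = 92*0 = 0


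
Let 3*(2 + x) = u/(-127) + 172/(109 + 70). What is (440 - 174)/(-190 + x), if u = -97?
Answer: -6046978/4351667 ≈ -1.3896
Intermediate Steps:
x = -32397/22733 (x = -2 + (-97/(-127) + 172/(109 + 70))/3 = -2 + (-97*(-1/127) + 172/179)/3 = -2 + (97/127 + 172*(1/179))/3 = -2 + (97/127 + 172/179)/3 = -2 + (1/3)*(39207/22733) = -2 + 13069/22733 = -32397/22733 ≈ -1.4251)
(440 - 174)/(-190 + x) = (440 - 174)/(-190 - 32397/22733) = 266/(-4351667/22733) = 266*(-22733/4351667) = -6046978/4351667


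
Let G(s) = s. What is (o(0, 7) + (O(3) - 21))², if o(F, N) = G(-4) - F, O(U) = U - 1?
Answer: 529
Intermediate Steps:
O(U) = -1 + U
o(F, N) = -4 - F
(o(0, 7) + (O(3) - 21))² = ((-4 - 1*0) + ((-1 + 3) - 21))² = ((-4 + 0) + (2 - 21))² = (-4 - 19)² = (-23)² = 529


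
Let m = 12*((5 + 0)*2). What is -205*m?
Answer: -24600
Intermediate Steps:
m = 120 (m = 12*(5*2) = 12*10 = 120)
-205*m = -205*120 = -24600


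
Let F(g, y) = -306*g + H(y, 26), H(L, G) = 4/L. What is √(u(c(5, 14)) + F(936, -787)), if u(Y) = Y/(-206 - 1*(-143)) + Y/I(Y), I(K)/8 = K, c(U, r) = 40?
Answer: I*√1251716833954174/66108 ≈ 535.18*I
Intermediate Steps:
I(K) = 8*K
F(g, y) = -306*g + 4/y
u(Y) = ⅛ - Y/63 (u(Y) = Y/(-206 - 1*(-143)) + Y/((8*Y)) = Y/(-206 + 143) + Y*(1/(8*Y)) = Y/(-63) + ⅛ = Y*(-1/63) + ⅛ = -Y/63 + ⅛ = ⅛ - Y/63)
√(u(c(5, 14)) + F(936, -787)) = √((⅛ - 1/63*40) + (-306*936 + 4/(-787))) = √((⅛ - 40/63) + (-286416 + 4*(-1/787))) = √(-257/504 + (-286416 - 4/787)) = √(-257/504 - 225409396/787) = √(-113606537843/396648) = I*√1251716833954174/66108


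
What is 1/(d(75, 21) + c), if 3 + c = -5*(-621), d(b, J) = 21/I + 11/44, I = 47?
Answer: 188/583307 ≈ 0.00032230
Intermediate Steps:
d(b, J) = 131/188 (d(b, J) = 21/47 + 11/44 = 21*(1/47) + 11*(1/44) = 21/47 + 1/4 = 131/188)
c = 3102 (c = -3 - 5*(-621) = -3 + 3105 = 3102)
1/(d(75, 21) + c) = 1/(131/188 + 3102) = 1/(583307/188) = 188/583307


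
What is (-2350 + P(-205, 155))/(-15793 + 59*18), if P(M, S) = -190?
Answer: 2540/14731 ≈ 0.17243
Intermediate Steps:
(-2350 + P(-205, 155))/(-15793 + 59*18) = (-2350 - 190)/(-15793 + 59*18) = -2540/(-15793 + 1062) = -2540/(-14731) = -2540*(-1/14731) = 2540/14731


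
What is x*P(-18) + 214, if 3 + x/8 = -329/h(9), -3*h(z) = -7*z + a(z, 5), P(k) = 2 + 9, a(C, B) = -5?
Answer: -22564/17 ≈ -1327.3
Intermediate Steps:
P(k) = 11
h(z) = 5/3 + 7*z/3 (h(z) = -(-7*z - 5)/3 = -(-5 - 7*z)/3 = 5/3 + 7*z/3)
x = -2382/17 (x = -24 + 8*(-329/(5/3 + (7/3)*9)) = -24 + 8*(-329/(5/3 + 21)) = -24 + 8*(-329/68/3) = -24 + 8*(-329*3/68) = -24 + 8*(-987/68) = -24 - 1974/17 = -2382/17 ≈ -140.12)
x*P(-18) + 214 = -2382/17*11 + 214 = -26202/17 + 214 = -22564/17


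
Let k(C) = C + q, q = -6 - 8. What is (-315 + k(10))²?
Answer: 101761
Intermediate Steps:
q = -14
k(C) = -14 + C (k(C) = C - 14 = -14 + C)
(-315 + k(10))² = (-315 + (-14 + 10))² = (-315 - 4)² = (-319)² = 101761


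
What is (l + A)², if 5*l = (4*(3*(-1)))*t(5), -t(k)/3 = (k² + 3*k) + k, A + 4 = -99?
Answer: 48841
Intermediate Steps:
A = -103 (A = -4 - 99 = -103)
t(k) = -12*k - 3*k² (t(k) = -3*((k² + 3*k) + k) = -3*(k² + 4*k) = -12*k - 3*k²)
l = 324 (l = ((4*(3*(-1)))*(-3*5*(4 + 5)))/5 = ((4*(-3))*(-3*5*9))/5 = (-12*(-135))/5 = (⅕)*1620 = 324)
(l + A)² = (324 - 103)² = 221² = 48841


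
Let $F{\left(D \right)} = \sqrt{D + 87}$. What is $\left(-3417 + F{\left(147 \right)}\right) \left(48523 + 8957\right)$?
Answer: $-196409160 + 172440 \sqrt{26} \approx -1.9553 \cdot 10^{8}$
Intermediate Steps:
$F{\left(D \right)} = \sqrt{87 + D}$
$\left(-3417 + F{\left(147 \right)}\right) \left(48523 + 8957\right) = \left(-3417 + \sqrt{87 + 147}\right) \left(48523 + 8957\right) = \left(-3417 + \sqrt{234}\right) 57480 = \left(-3417 + 3 \sqrt{26}\right) 57480 = -196409160 + 172440 \sqrt{26}$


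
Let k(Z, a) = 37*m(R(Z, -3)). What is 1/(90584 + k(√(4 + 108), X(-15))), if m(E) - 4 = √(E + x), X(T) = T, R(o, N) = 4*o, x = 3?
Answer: 1/(90732 + 37*√(3 + 16*√7)) ≈ 1.0991e-5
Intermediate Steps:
m(E) = 4 + √(3 + E) (m(E) = 4 + √(E + 3) = 4 + √(3 + E))
k(Z, a) = 148 + 37*√(3 + 4*Z) (k(Z, a) = 37*(4 + √(3 + 4*Z)) = 148 + 37*√(3 + 4*Z))
1/(90584 + k(√(4 + 108), X(-15))) = 1/(90584 + (148 + 37*√(3 + 4*√(4 + 108)))) = 1/(90584 + (148 + 37*√(3 + 4*√112))) = 1/(90584 + (148 + 37*√(3 + 4*(4*√7)))) = 1/(90584 + (148 + 37*√(3 + 16*√7))) = 1/(90732 + 37*√(3 + 16*√7))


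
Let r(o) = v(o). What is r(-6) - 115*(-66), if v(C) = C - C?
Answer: 7590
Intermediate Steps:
v(C) = 0
r(o) = 0
r(-6) - 115*(-66) = 0 - 115*(-66) = 0 + 7590 = 7590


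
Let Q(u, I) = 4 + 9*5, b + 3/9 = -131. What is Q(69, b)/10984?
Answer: 49/10984 ≈ 0.0044610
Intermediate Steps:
b = -394/3 (b = -⅓ - 131 = -394/3 ≈ -131.33)
Q(u, I) = 49 (Q(u, I) = 4 + 45 = 49)
Q(69, b)/10984 = 49/10984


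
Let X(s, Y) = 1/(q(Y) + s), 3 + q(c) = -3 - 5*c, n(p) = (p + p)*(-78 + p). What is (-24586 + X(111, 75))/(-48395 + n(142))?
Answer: 6638221/8159130 ≈ 0.81359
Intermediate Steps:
n(p) = 2*p*(-78 + p) (n(p) = (2*p)*(-78 + p) = 2*p*(-78 + p))
q(c) = -6 - 5*c (q(c) = -3 + (-3 - 5*c) = -6 - 5*c)
X(s, Y) = 1/(-6 + s - 5*Y) (X(s, Y) = 1/((-6 - 5*Y) + s) = 1/(-6 + s - 5*Y))
(-24586 + X(111, 75))/(-48395 + n(142)) = (-24586 + 1/(-6 + 111 - 5*75))/(-48395 + 2*142*(-78 + 142)) = (-24586 + 1/(-6 + 111 - 375))/(-48395 + 2*142*64) = (-24586 + 1/(-270))/(-48395 + 18176) = (-24586 - 1/270)/(-30219) = -6638221/270*(-1/30219) = 6638221/8159130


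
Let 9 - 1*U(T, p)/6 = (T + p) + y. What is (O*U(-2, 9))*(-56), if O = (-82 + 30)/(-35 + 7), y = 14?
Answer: 7488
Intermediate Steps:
O = 13/7 (O = -52/(-28) = -52*(-1/28) = 13/7 ≈ 1.8571)
U(T, p) = -30 - 6*T - 6*p (U(T, p) = 54 - 6*((T + p) + 14) = 54 - 6*(14 + T + p) = 54 + (-84 - 6*T - 6*p) = -30 - 6*T - 6*p)
(O*U(-2, 9))*(-56) = (13*(-30 - 6*(-2) - 6*9)/7)*(-56) = (13*(-30 + 12 - 54)/7)*(-56) = ((13/7)*(-72))*(-56) = -936/7*(-56) = 7488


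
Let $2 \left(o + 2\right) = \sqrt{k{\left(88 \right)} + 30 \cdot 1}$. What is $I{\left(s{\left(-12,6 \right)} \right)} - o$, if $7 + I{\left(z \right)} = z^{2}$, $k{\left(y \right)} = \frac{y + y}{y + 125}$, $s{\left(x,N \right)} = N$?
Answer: $31 - \frac{7 \sqrt{28542}}{426} \approx 28.224$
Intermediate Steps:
$k{\left(y \right)} = \frac{2 y}{125 + y}$
$I{\left(z \right)} = -7 + z^{2}$
$o = -2 + \frac{7 \sqrt{28542}}{426}$ ($o = -2 + \frac{\sqrt{2 \cdot 88 \frac{1}{125 + 88} + 30 \cdot 1}}{2} = -2 + \frac{\sqrt{2 \cdot 88 \cdot \frac{1}{213} + 30}}{2} = -2 + \frac{\sqrt{\frac{176}{213} + 30}}{2} = -2 + \frac{\sqrt{\frac{6566}{213}}}{2} = -2 + \frac{\frac{7}{213} \sqrt{28542}}{2} = -2 + \frac{7 \sqrt{28542}}{426} \approx 0.77607$)
$I{\left(s{\left(-12,6 \right)} \right)} - o = \left(-7 + 6^{2}\right) - \left(-2 + \frac{7 \sqrt{28542}}{426}\right) = \left(-7 + 36\right) + \left(2 - \frac{7 \sqrt{28542}}{426}\right) = 29 + \left(2 - \frac{7 \sqrt{28542}}{426}\right) = 31 - \frac{7 \sqrt{28542}}{426}$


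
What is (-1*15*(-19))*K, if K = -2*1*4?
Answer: -2280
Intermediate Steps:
K = -8 (K = -2*4 = -8)
(-1*15*(-19))*K = (-1*15*(-19))*(-8) = -15*(-19)*(-8) = 285*(-8) = -2280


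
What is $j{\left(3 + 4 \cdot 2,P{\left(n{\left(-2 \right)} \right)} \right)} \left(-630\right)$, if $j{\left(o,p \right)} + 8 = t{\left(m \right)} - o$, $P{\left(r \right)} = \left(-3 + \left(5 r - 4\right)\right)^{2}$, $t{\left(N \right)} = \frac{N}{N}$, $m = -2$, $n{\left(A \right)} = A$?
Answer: $11340$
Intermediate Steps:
$t{\left(N \right)} = 1$
$P{\left(r \right)} = \left(-7 + 5 r\right)^{2}$ ($P{\left(r \right)} = \left(-3 + \left(-4 + 5 r\right)\right)^{2} = \left(-7 + 5 r\right)^{2}$)
$j{\left(o,p \right)} = -7 - o$ ($j{\left(o,p \right)} = -8 - \left(-1 + o\right) = -7 - o$)
$j{\left(3 + 4 \cdot 2,P{\left(n{\left(-2 \right)} \right)} \right)} \left(-630\right) = \left(-7 - \left(3 + 4 \cdot 2\right)\right) \left(-630\right) = \left(-7 - \left(3 + 8\right)\right) \left(-630\right) = \left(-7 - 11\right) \left(-630\right) = \left(-18\right) \left(-630\right) = 11340$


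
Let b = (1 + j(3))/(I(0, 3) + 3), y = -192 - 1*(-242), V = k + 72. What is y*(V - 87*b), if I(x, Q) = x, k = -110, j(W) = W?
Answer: -7700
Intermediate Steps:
V = -38 (V = -110 + 72 = -38)
y = 50 (y = -192 + 242 = 50)
b = 4/3 (b = (1 + 3)/(0 + 3) = 4/3 ≈ 1.3333)
y*(V - 87*b) = 50*(-38 - 87*4/3) = 50*(-38 - 116) = 50*(-154) = -7700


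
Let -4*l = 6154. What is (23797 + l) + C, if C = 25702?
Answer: 95921/2 ≈ 47961.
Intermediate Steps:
l = -3077/2 (l = -1/4*6154 = -3077/2 ≈ -1538.5)
(23797 + l) + C = (23797 - 3077/2) + 25702 = 44517/2 + 25702 = 95921/2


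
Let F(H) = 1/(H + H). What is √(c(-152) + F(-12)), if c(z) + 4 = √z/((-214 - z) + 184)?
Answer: √(-2165622 + 8784*I*√38)/732 ≈ 0.025131 + 2.0105*I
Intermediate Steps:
F(H) = 1/(2*H)
c(z) = -4 + √z/(-30 - z) (c(z) = -4 + √z/((-214 - z) + 184) = -4 + √z/(-30 - z))
√(c(-152) + F(-12)) = √((-120 - √(-152) - 4*(-152))/(30 - 152) + (½)/(-12)) = √((-120 - 2*I*√38 + 608)/(-122) + (½)*(-1/12)) = √(-(-120 - 2*I*√38 + 608)/122 - 1/24) = √(-(488 - 2*I*√38)/122 - 1/24) = √((-4 + I*√38/61) - 1/24) = √(-97/24 + I*√38/61)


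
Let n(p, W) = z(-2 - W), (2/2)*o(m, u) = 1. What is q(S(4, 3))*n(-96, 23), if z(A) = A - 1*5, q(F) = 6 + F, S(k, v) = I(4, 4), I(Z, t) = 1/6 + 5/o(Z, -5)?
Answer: -335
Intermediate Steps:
o(m, u) = 1
I(Z, t) = 31/6 (I(Z, t) = 1/6 + 5/1 = 1*(⅙) + 5*1 = ⅙ + 5 = 31/6)
S(k, v) = 31/6
z(A) = -5 + A (z(A) = A - 5 = -5 + A)
n(p, W) = -7 - W (n(p, W) = -5 + (-2 - W) = -7 - W)
q(S(4, 3))*n(-96, 23) = (6 + 31/6)*(-7 - 1*23) = 67*(-7 - 23)/6 = (67/6)*(-30) = -335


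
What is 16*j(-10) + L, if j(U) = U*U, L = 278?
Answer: 1878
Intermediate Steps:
j(U) = U²
16*j(-10) + L = 16*(-10)² + 278 = 16*100 + 278 = 1600 + 278 = 1878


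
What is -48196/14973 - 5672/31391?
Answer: -1597847492/470017443 ≈ -3.3995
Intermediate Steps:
-48196/14973 - 5672/31391 = -1597847492/470017443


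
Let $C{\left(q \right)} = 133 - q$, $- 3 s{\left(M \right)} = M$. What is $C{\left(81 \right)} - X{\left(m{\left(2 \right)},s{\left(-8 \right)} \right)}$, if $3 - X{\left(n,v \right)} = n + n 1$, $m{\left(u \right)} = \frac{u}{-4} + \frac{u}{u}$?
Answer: $50$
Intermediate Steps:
$s{\left(M \right)} = - \frac{M}{3}$
$m{\left(u \right)} = 1 - \frac{u}{4}$ ($m{\left(u \right)} = u \left(- \frac{1}{4}\right) + 1 = - \frac{u}{4} + 1 = 1 - \frac{u}{4}$)
$X{\left(n,v \right)} = 3 - 2 n$ ($X{\left(n,v \right)} = 3 - \left(n + n 1\right) = 3 - \left(n + n\right) = 3 - 2 n$)
$C{\left(81 \right)} - X{\left(m{\left(2 \right)},s{\left(-8 \right)} \right)} = \left(133 - 81\right) - \left(3 - 2 \left(1 - \frac{1}{2}\right)\right) = 52 - \left(3 - 1\right) = 52 - 2 = 50$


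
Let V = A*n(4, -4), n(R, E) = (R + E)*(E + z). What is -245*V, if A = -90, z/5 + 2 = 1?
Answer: 0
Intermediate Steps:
z = -5 (z = -10 + 5*1 = -10 + 5 = -5)
n(R, E) = (-5 + E)*(E + R) (n(R, E) = (R + E)*(E - 5) = (E + R)*(-5 + E) = (-5 + E)*(E + R))
V = 0 (V = -90*((-4)² - 5*(-4) - 5*4 - 4*4) = -90*(16 + 20 - 20 - 16) = -90*0 = 0)
-245*V = -245*0 = 0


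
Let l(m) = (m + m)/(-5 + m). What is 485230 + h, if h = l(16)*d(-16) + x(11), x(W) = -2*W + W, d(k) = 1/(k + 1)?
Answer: 80061103/165 ≈ 4.8522e+5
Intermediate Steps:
d(k) = 1/(1 + k)
l(m) = 2*m/(-5 + m) (l(m) = (2*m)/(-5 + m) = 2*m/(-5 + m))
x(W) = -W
h = -1847/165 (h = (2*16/(-5 + 16))/(1 - 16) - 1*11 = (2*16/11)/(-15) - 11 = (2*16*(1/11))*(-1/15) - 11 = (32/11)*(-1/15) - 11 = -32/165 - 11 = -1847/165 ≈ -11.194)
485230 + h = 485230 - 1847/165 = 80061103/165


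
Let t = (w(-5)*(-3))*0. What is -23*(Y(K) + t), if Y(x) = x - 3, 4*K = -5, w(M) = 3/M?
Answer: 391/4 ≈ 97.750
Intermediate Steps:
K = -5/4 (K = (¼)*(-5) = -5/4 ≈ -1.2500)
Y(x) = -3 + x
t = 0 (t = ((3/(-5))*(-3))*0 = ((3*(-⅕))*(-3))*0 = -⅗*(-3)*0 = (9/5)*0 = 0)
-23*(Y(K) + t) = -23*((-3 - 5/4) + 0) = -23*(-17/4 + 0) = -23*(-17/4) = 391/4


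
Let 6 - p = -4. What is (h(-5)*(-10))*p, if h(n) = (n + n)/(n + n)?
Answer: -100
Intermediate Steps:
p = 10 (p = 6 - 1*(-4) = 6 + 4 = 10)
h(n) = 1 (h(n) = (2*n)/((2*n)) = (2*n)*(1/(2*n)) = 1)
(h(-5)*(-10))*p = (1*(-10))*10 = -10*10 = -100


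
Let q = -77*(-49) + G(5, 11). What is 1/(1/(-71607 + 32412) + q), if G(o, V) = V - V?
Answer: 39195/147882734 ≈ 0.00026504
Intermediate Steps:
G(o, V) = 0
q = 3773 (q = -77*(-49) + 0 = 3773 + 0 = 3773)
1/(1/(-71607 + 32412) + q) = 1/(1/(-71607 + 32412) + 3773) = 1/(1/(-39195) + 3773) = 1/(-1/39195 + 3773) = 1/(147882734/39195) = 39195/147882734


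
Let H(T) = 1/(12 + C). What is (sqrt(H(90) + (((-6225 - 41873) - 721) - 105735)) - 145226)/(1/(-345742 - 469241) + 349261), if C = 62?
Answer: -59178360579/142320888781 + 814983*I*sqrt(846337630)/21063491539588 ≈ -0.41581 + 0.0011256*I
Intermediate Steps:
H(T) = 1/74 (H(T) = 1/(12 + 62) = 1/74)
(sqrt(H(90) + (((-6225 - 41873) - 721) - 105735)) - 145226)/(1/(-345742 - 469241) + 349261) = (sqrt(1/74 + (((-6225 - 41873) - 721) - 105735)) - 145226)/(1/(-345742 - 469241) + 349261) = (sqrt(1/74 + ((-48098 - 721) - 105735)) - 145226)/(1/(-814983) + 349261) = (sqrt(1/74 + (-48819 - 105735)) - 145226)/(-1/814983 + 349261) = (sqrt(1/74 - 154554) - 145226)/(284641777562/814983) = (sqrt(-11436995/74) - 145226)*(814983/284641777562) = (I*sqrt(846337630)/74 - 145226)*(814983/284641777562) = (-145226 + I*sqrt(846337630)/74)*(814983/284641777562) = -59178360579/142320888781 + 814983*I*sqrt(846337630)/21063491539588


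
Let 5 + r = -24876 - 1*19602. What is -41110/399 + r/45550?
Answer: -1890309217/18174450 ≈ -104.01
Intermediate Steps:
r = -44483 (r = -5 + (-24876 - 1*19602) = -5 + (-24876 - 19602) = -5 - 44478 = -44483)
-41110/399 + r/45550 = -41110/399 - 44483/45550 = -1890309217/18174450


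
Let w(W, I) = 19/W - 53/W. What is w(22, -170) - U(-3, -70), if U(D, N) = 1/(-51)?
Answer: -856/561 ≈ -1.5258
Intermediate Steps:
w(W, I) = -34/W
U(D, N) = -1/51
w(22, -170) - U(-3, -70) = -34/22 - 1*(-1/51) = -34*1/22 + 1/51 = -17/11 + 1/51 = -856/561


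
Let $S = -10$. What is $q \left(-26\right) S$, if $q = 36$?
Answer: $9360$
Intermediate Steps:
$q \left(-26\right) S = 36 \left(-26\right) \left(-10\right) = \left(-936\right) \left(-10\right) = 9360$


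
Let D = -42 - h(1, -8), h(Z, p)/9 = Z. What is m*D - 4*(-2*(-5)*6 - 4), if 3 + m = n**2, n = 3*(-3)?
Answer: -4202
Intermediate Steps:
h(Z, p) = 9*Z
n = -9
D = -51 (D = -42 - 9 = -51)
m = 78 (m = -3 + (-9)**2 = -3 + 81 = 78)
m*D - 4*(-2*(-5)*6 - 4) = 78*(-51) - 4*(-2*(-5)*6 - 4) = -3978 - 4*(10*6 - 4) = -3978 - 4*(60 - 4) = -3978 - 4*56 = -3978 - 224 = -4202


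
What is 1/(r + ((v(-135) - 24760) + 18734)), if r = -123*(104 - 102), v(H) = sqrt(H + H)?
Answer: -3136/19669127 - 3*I*sqrt(30)/39338254 ≈ -0.00015944 - 4.177e-7*I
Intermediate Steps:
v(H) = sqrt(2)*sqrt(H) (v(H) = sqrt(2*H) = sqrt(2)*sqrt(H))
r = -246 (r = -123*2 = -246)
1/(r + ((v(-135) - 24760) + 18734)) = 1/(-246 + ((sqrt(2)*sqrt(-135) - 24760) + 18734)) = 1/(-246 + ((sqrt(2)*(3*I*sqrt(15)) - 24760) + 18734)) = 1/(-246 + ((3*I*sqrt(30) - 24760) + 18734)) = 1/(-246 + ((-24760 + 3*I*sqrt(30)) + 18734)) = 1/(-246 + (-6026 + 3*I*sqrt(30))) = 1/(-6272 + 3*I*sqrt(30))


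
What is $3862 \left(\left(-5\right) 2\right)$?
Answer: $-38620$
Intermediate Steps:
$3862 \left(\left(-5\right) 2\right) = 3862 \left(-10\right) = -38620$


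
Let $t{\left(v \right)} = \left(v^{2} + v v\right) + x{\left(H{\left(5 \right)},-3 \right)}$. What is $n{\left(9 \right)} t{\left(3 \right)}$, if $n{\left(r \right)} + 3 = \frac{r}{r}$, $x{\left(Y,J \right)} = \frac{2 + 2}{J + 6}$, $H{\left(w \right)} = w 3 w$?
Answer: $- \frac{116}{3} \approx -38.667$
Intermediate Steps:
$H{\left(w \right)} = 3 w^{2}$ ($H{\left(w \right)} = 3 w w = 3 w^{2}$)
$x{\left(Y,J \right)} = \frac{4}{6 + J}$
$n{\left(r \right)} = -2$ ($n{\left(r \right)} = -3 + \frac{r}{r} = -3 + 1 = -2$)
$t{\left(v \right)} = \frac{4}{3} + 2 v^{2}$ ($t{\left(v \right)} = \left(v^{2} + v v\right) + \frac{4}{6 - 3} = \left(v^{2} + v^{2}\right) + \frac{4}{3} = 2 v^{2} + 4 \cdot \frac{1}{3} = 2 v^{2} + \frac{4}{3} = \frac{4}{3} + 2 v^{2}$)
$n{\left(9 \right)} t{\left(3 \right)} = - 2 \left(\frac{4}{3} + 2 \cdot 3^{2}\right) = - 2 \left(\frac{4}{3} + 2 \cdot 9\right) = - 2 \left(\frac{4}{3} + 18\right) = \left(-2\right) \frac{58}{3} = - \frac{116}{3}$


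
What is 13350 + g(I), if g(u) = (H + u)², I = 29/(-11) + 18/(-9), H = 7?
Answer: 1616026/121 ≈ 13356.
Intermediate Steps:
I = -51/11 (I = 29*(-1/11) + 18*(-⅑) = -29/11 - 2 = -51/11 ≈ -4.6364)
g(u) = (7 + u)²
13350 + g(I) = 13350 + (7 - 51/11)² = 13350 + (26/11)² = 13350 + 676/121 = 1616026/121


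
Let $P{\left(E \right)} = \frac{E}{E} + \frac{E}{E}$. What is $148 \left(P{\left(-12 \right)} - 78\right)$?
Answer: $-11248$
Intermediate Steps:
$P{\left(E \right)} = 2$ ($P{\left(E \right)} = 1 + 1 = 2$)
$148 \left(P{\left(-12 \right)} - 78\right) = 148 \left(2 - 78\right) = 148 \left(-76\right) = -11248$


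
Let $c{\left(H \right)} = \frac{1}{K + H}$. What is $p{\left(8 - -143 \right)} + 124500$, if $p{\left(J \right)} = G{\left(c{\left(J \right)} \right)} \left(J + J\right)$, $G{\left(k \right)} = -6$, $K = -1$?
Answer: $122688$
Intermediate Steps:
$c{\left(H \right)} = \frac{1}{-1 + H}$
$p{\left(J \right)} = - 12 J$ ($p{\left(J \right)} = - 6 \left(J + J\right) = - 6 \cdot 2 J = - 12 J$)
$p{\left(8 - -143 \right)} + 124500 = - 12 \left(8 - -143\right) + 124500 = - 12 \left(8 + 143\right) + 124500 = \left(-12\right) 151 + 124500 = -1812 + 124500 = 122688$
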